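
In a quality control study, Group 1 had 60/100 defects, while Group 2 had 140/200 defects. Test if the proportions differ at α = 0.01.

p̂₁ = 0.6, p̂₂ = 0.7, pooled p̂ = 0.667. z = -1.732. Critical: ±2.576. Fail to reject H₀.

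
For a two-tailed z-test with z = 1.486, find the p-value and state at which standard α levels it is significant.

p = 2·P(Z > |1.486|) = 2·(1 - Φ(1.486)) ≈ 0.1373. Not significant at any standard level.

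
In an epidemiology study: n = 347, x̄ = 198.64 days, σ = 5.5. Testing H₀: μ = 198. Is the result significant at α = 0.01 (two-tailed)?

z = (198.64 - 198)/(5.5/√347) = 2.168. Since |z| ≤ 2.576, not significant at α = 0.01.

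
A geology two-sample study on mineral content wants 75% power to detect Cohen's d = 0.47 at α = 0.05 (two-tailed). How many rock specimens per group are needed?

z_{α/2} = 1.96, z_β = Φ⁻¹(0.75) = 0.674. For small effect (d = 0.47): n per group = 2(z_{α/2} + z_β)²/d² = 2(1.96 + 0.674)²/0.47² = 62.8 → 63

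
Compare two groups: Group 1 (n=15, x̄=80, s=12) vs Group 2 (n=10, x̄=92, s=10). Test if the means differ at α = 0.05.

Pooled sp = 11.26. t = -2.611, df = 23. Critical t = ±2.069. Reject H₀.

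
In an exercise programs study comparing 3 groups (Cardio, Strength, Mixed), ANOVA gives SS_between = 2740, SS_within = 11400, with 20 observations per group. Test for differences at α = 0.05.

df_between = 2, df_within = 57. F = MS_between/MS_within = 1370.0/200.0 = 6.85. F_crit ≈ 3.159. Reject H₀. At least one mean differs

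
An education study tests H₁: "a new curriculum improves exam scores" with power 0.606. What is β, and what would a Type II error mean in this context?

β = 1 - power = 1 - 0.606 = 0.394. A Type II error is failing to reject H₀ when H₀ is false (false negative) — here, failing to conclude that a new curriculum improves exam scores when in fact it is true. Consequence: keeping the old curriculum when the new one would have helped students.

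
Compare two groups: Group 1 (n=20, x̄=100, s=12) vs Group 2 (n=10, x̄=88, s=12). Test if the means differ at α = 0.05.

Pooled sp = 12.0. t = 2.582, df = 28. Critical t = ±2.048. Reject H₀.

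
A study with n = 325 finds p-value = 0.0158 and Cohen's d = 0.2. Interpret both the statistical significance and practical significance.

Statistically significant (p = 0.0158 < 0.05). Cohen's d = 0.2 indicates a small effect size. Both statistical and practical significance should be considered.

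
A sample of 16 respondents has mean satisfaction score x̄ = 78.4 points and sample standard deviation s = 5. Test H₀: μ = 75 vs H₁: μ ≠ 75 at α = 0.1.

t = (x̄ - μ₀)/(s/√n) = (78.4 - 75)/(5/√16) = 2.72. df = 15, critical t = ±1.753. Reject H₀.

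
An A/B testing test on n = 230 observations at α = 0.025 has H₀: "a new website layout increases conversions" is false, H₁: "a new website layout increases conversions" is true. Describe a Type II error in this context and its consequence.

Type II error: failing to reject H₀ when it is false — concluding that a new website layout increases conversions is not supported when in fact it is. Consequence: discarding a layout that would have improved conversions — lost revenue.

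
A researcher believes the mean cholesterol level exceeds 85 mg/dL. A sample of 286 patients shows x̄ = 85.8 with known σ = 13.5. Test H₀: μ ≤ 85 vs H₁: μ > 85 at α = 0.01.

z = 1.002. Critical value: 2.33. Fail to reject H₀.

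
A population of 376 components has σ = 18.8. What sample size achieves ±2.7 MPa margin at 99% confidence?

Without FPC: n₀ = (2.576×18.8/2.7)² = 321.721. With FPC: n = n₀N/(n₀+N-1) = 173.6 → n = 174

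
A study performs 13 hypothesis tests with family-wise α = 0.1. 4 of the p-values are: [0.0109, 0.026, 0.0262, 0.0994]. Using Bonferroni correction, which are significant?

Bonferroni α = 0.1/13 = 0.00769. None of the given p-values are significant.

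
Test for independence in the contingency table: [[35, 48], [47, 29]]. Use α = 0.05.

χ² = 6.148. df = 1, critical = 3.841. Reject H₀. Variables are dependent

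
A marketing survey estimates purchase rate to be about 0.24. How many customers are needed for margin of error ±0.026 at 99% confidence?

n = z²p(1-p)/E² = 2.576²×0.24×0.76/0.026² = 1790.5 → n = 1791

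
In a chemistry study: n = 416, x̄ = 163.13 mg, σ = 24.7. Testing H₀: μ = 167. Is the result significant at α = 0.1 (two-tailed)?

z = (163.13 - 167)/(24.7/√416) = -3.196. Since |z| > 1.645, significant at α = 0.1.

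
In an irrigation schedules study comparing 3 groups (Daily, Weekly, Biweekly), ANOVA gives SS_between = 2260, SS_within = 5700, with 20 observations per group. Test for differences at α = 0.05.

df_between = 2, df_within = 57. F = MS_between/MS_within = 1130.0/100.0 = 11.3. F_crit ≈ 3.159. Reject H₀. At least one mean differs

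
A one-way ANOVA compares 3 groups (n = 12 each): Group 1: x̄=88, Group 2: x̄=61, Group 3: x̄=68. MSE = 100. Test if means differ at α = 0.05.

Grand mean = 72.33. SS_between = 4712.0, MS_between = 2356.0. F = 23.56, F_crit ≈ 3.285. Reject H₀.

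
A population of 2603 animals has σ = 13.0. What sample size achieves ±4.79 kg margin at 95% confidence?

Without FPC: n₀ = (1.96×13.0/4.79)² = 28.296. With FPC: n = n₀N/(n₀+N-1) = 28.003 → n = 29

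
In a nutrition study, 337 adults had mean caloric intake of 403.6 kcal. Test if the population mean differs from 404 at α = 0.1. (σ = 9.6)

z = (x̄ - μ₀)/(σ/√n) = (403.6 - 404)/(9.6/√337) = -0.765. Critical value: ±1.645. Since |-0.765| ≤ 1.645, Fail to reject H₀.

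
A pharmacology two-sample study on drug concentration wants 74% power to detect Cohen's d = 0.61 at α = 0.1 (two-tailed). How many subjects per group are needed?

z_{α/2} = 1.645, z_β = Φ⁻¹(0.74) = 0.643. For medium effect (d = 0.61): n per group = 2(z_{α/2} + z_β)²/d² = 2(1.645 + 0.643)²/0.61² = 28.1 → 29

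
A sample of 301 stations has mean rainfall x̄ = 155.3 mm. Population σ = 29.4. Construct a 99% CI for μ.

CI = x̄ ± z*(σ/√n) = 155.3 ± 2.576(29.4/√301) = 155.3 ± 4.37 = (150.93, 159.67)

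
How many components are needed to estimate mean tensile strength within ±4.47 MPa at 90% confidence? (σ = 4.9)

n = (z*σ/E)² = (1.645×4.9/4.47)² = 3.3 → n = 4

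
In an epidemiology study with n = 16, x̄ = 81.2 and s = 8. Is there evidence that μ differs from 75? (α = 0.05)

t = (x̄ - μ₀)/(s/√n) = (81.2 - 75)/(8/√16) = 3.1. df = 15, critical t = ±2.131. Reject H₀.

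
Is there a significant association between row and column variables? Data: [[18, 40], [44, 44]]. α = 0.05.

χ² = 5.147. df = 1, critical = 3.841. Reject H₀. Variables are dependent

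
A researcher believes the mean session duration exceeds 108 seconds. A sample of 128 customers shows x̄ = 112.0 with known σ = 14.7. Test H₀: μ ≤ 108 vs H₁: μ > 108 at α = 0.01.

z = 3.079. Critical value: 2.33. Reject H₀.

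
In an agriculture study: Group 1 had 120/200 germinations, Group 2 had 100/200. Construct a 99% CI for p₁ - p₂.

p̂₁ = 0.6, p̂₂ = 0.5. Difference = 0.1. CI = (-0.028, 0.228)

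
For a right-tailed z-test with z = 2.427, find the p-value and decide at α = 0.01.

p = P(Z > 2.427) = 1 - Φ(2.427) ≈ 0.0076. Since p < 0.01, reject H₀ (significant) at α = 0.01.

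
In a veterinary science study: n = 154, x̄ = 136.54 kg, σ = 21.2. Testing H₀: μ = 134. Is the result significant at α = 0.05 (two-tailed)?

z = (136.54 - 134)/(21.2/√154) = 1.487. Since |z| ≤ 1.96, not significant at α = 0.05.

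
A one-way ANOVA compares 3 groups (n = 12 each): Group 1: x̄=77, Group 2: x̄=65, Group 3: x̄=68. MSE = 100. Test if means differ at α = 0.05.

Grand mean = 70.0. SS_between = 936.0, MS_between = 468.0. F = 4.68, F_crit ≈ 3.285. Reject H₀.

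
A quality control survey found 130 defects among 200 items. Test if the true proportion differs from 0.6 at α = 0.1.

p̂ = 0.65, p₀ = 0.6. z = (p̂ - p₀)/√(p₀(1-p₀)/n) = 1.443. Critical: ±1.645. Fail to reject H₀.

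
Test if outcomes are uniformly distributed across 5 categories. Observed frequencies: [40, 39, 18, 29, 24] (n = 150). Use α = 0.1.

Expected = 30 each. χ² = Σ(O-E)²/E = 12.067. df = 4, critical value = 7.779. Reject H₀.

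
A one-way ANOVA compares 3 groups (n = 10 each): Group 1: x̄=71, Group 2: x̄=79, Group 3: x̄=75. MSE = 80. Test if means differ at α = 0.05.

Grand mean = 75.0. SS_between = 320.0, MS_between = 160.0. F = 2.0, F_crit ≈ 3.354. Fail to reject H₀.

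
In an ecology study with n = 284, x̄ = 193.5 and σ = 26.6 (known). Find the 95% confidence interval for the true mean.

CI = x̄ ± z*(σ/√n) = 193.5 ± 1.96(26.6/√284) = 193.5 ± 3.09 = (190.41, 196.59)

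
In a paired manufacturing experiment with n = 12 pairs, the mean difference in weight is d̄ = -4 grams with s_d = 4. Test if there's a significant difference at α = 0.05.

t = d̄/(s_d/√n) = -4/(4/√12) = -3.464. df = 11, critical t = ±2.201. Reject H₀.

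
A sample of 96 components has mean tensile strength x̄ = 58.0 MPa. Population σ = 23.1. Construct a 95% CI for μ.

CI = x̄ ± z*(σ/√n) = 58.0 ± 1.96(23.1/√96) = 58.0 ± 4.62 = (53.38, 62.62)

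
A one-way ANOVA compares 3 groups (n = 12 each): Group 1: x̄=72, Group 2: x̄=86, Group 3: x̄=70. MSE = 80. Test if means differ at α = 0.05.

Grand mean = 76.0. SS_between = 1824.0, MS_between = 912.0. F = 11.4, F_crit ≈ 3.285. Reject H₀.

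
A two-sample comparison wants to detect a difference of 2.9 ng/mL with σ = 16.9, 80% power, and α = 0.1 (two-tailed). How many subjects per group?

n per group = 2(z_α/2 + z_β)²σ²/d² = 2×(1.645 + 0.84)²×16.9²/2.9² = 419.4 → n = 420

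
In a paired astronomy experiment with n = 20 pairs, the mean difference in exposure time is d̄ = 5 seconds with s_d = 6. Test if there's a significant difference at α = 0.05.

t = d̄/(s_d/√n) = 5/(6/√20) = 3.727. df = 19, critical t = ±2.093. Reject H₀.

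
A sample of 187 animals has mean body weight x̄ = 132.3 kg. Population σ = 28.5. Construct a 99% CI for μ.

CI = x̄ ± z*(σ/√n) = 132.3 ± 2.576(28.5/√187) = 132.3 ± 5.37 = (126.93, 137.67)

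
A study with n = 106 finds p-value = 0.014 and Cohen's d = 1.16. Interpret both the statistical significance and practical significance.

Statistically significant (p = 0.014 < 0.05). Cohen's d = 1.16 indicates a large effect size. Both statistical and practical significance should be considered.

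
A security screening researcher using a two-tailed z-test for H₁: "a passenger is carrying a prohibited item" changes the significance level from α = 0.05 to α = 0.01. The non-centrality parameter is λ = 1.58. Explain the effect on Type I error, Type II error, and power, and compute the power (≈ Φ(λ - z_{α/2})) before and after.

Decreasing α from 0.05 to 0.01:
• Type I error rate decreases (α is the Type I rate by definition).
• Critical value moves from z_{α/2} = 1.96 to 2.576, so power = Φ(λ - z_{α/2}) goes from Φ(1.58 - 1.96) = 0.352 to Φ(1.58 - 2.576) = 0.16.
• Type II error rate β = 1 - power therefore increases (0.648 → 0.84).
Appropriate when false positives are costly — here, detaining an innocent passenger — delay and inconvenience.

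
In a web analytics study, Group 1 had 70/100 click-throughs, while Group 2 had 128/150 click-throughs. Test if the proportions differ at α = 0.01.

p̂₁ = 0.7, p̂₂ = 0.853, pooled p̂ = 0.792. z = -2.926. Critical: ±2.576. Reject H₀.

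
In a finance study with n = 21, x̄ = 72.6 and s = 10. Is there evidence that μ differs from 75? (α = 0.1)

t = (x̄ - μ₀)/(s/√n) = (72.6 - 75)/(10/√21) = -1.1. df = 20, critical t = ±1.725. Fail to reject H₀.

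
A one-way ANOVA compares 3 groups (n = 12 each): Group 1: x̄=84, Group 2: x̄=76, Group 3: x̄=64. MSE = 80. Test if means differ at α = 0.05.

Grand mean = 74.67. SS_between = 2432.0, MS_between = 1216.0. F = 15.2, F_crit ≈ 3.285. Reject H₀.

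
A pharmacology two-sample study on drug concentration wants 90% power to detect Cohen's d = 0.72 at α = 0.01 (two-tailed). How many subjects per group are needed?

z_{α/2} = 2.576, z_β = Φ⁻¹(0.9) = 1.282. For medium effect (d = 0.72): n per group = 2(z_{α/2} + z_β)²/d² = 2(2.576 + 1.282)²/0.72² = 57.4 → 58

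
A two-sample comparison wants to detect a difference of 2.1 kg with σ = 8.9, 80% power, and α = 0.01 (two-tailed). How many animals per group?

n per group = 2(z_α/2 + z_β)²σ²/d² = 2×(2.576 + 0.84)²×8.9²/2.1² = 419.2 → n = 420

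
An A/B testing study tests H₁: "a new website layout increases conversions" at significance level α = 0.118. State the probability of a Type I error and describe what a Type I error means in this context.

P(Type I error) = α = 0.118. A Type I error is rejecting H₀ when H₀ is actually true (false positive) — here, concluding that a new website layout increases conversions when in fact this is not the case. Consequence: rolling out a layout that doesn't actually help — wasted engineering effort.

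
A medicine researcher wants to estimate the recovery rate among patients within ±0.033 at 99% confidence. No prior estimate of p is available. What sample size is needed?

Conservative approach: use p = 0.5 (maximizes p(1-p) = 0.25). n = z²(0.25)/E² = 2.576²×0.25/0.033² = 1523.4 → n = 1524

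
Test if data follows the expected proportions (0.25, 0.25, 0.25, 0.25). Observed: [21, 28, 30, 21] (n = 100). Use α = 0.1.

Expected: [25.0, 25.0, 25.0, 25.0]. χ² = 2.64. df = 3, critical = 6.251. Fail to reject H₀.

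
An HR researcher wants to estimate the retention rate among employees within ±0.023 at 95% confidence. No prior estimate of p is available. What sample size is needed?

Conservative approach: use p = 0.5 (maximizes p(1-p) = 0.25). n = z²(0.25)/E² = 1.96²×0.25/0.023² = 1815.5 → n = 1816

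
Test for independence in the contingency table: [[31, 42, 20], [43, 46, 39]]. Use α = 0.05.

χ² = 2.773. df = 2, critical = 5.991. Fail to reject H₀. No evidence of dependence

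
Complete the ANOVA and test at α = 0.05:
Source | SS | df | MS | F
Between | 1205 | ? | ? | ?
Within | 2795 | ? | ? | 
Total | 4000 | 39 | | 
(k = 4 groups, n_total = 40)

df_between = 3, df_within = 36. MS_between = 401.67, MS_within = 77.64. F = 5.174, F_crit ≈ 2.866. Reject H₀.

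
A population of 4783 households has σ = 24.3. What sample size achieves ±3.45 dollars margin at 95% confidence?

Without FPC: n₀ = (1.96×24.3/3.45)² = 190.584. With FPC: n = n₀N/(n₀+N-1) = 183.3 → n = 184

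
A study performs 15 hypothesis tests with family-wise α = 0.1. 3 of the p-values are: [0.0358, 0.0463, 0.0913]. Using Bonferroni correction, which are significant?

Bonferroni α = 0.1/15 = 0.00667. None of the given p-values are significant.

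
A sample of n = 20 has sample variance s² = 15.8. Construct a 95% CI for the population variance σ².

df = 19. χ²_{0.025} = 32.852, χ²_{0.975} = 8.907. CI for σ² = ((n-1)s²/χ²_{α/2}, (n-1)s²/χ²_{1-α/2}) = (19·15.8/32.852, 19·15.8/8.907) = (9.14, 33.7)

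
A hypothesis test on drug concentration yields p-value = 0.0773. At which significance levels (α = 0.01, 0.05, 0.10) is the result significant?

p = 0.0773. Significant at: α = 0.1.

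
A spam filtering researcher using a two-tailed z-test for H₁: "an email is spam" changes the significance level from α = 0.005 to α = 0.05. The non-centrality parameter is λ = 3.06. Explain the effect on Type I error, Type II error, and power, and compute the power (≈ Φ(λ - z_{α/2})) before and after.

Increasing α from 0.005 to 0.05:
• Type I error rate increases (α is the Type I rate by definition).
• Critical value moves from z_{α/2} = 2.807 to 1.96, so power = Φ(λ - z_{α/2}) goes from Φ(3.06 - 2.807) = 0.6 to Φ(3.06 - 1.96) = 0.864.
• Type II error rate β = 1 - power therefore decreases (0.4 → 0.136).
Appropriate when false negatives are costly — here, a spam email lands in the inbox.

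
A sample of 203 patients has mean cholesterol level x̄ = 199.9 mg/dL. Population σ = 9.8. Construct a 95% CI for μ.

CI = x̄ ± z*(σ/√n) = 199.9 ± 1.96(9.8/√203) = 199.9 ± 1.35 = (198.55, 201.25)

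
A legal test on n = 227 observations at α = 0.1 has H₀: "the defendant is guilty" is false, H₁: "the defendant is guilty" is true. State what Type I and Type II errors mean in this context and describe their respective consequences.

Type I (false positive): concluding that the defendant is guilty when it is not — convicting an innocent person. Type II (false negative): failing to conclude that the defendant is guilty when it is — acquitting a guilty person. Which is costlier depends on domain priorities and is a judgement call rather than a statistical fact.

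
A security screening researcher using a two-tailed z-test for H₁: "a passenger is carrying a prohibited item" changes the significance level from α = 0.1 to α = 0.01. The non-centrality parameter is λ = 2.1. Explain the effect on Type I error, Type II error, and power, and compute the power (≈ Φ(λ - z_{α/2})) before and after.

Decreasing α from 0.1 to 0.01:
• Type I error rate decreases (α is the Type I rate by definition).
• Critical value moves from z_{α/2} = 1.645 to 2.576, so power = Φ(λ - z_{α/2}) goes from Φ(2.1 - 1.645) = 0.675 to Φ(2.1 - 2.576) = 0.317.
• Type II error rate β = 1 - power therefore increases (0.325 → 0.683).
Appropriate when false positives are costly — here, detaining an innocent passenger — delay and inconvenience.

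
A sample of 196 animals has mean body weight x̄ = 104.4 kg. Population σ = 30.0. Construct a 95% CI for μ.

CI = x̄ ± z*(σ/√n) = 104.4 ± 1.96(30.0/√196) = 104.4 ± 4.2 = (100.2, 108.6)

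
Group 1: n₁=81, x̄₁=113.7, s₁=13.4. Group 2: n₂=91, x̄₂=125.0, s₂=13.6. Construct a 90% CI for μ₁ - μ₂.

Difference = -11.3. SE = √(13.4²/81 + 13.6²/91) = 2.061. CI = (-14.69, -7.91)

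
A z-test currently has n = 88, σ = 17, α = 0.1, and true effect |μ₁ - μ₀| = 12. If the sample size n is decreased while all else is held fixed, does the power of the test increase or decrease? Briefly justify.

Power decreases: a smaller n inflates the standard error σ/√n, pulling the sampling distribution under H₁ back toward the critical value.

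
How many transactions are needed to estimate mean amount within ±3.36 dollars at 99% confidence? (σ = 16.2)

n = (z*σ/E)² = (2.576×16.2/3.36)² = 154.3 → n = 155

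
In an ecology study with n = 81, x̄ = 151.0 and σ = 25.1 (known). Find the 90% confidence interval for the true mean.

CI = x̄ ± z*(σ/√n) = 151.0 ± 1.645(25.1/√81) = 151.0 ± 4.59 = (146.41, 155.59)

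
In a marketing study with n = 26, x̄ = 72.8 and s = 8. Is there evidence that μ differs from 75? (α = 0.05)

t = (x̄ - μ₀)/(s/√n) = (72.8 - 75)/(8/√26) = -1.402. df = 25, critical t = ±2.06. Fail to reject H₀.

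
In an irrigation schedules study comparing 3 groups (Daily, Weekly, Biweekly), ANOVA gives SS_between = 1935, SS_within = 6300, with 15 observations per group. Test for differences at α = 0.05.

df_between = 2, df_within = 42. F = MS_between/MS_within = 967.5/150.0 = 6.45. F_crit ≈ 3.22. Reject H₀. At least one mean differs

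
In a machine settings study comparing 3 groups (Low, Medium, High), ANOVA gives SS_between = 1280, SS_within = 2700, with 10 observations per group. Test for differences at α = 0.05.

df_between = 2, df_within = 27. F = MS_between/MS_within = 640.0/100.0 = 6.4. F_crit ≈ 3.354. Reject H₀. At least one mean differs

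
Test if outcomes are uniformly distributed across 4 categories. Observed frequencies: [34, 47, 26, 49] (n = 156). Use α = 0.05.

Expected = 39 each. χ² = Σ(O-E)²/E = 9.179. df = 3, critical value = 7.815. Reject H₀.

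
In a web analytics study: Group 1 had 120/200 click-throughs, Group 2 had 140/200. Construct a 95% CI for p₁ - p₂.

p̂₁ = 0.6, p̂₂ = 0.7. Difference = -0.1. CI = (-0.193, -0.007)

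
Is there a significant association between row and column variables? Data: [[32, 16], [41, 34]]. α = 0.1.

χ² = 1.747. df = 1, critical = 2.706. Fail to reject H₀. No evidence of dependence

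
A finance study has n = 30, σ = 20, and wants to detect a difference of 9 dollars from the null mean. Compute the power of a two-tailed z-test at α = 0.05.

SE = σ/√n = 20/√30 = 3.651. Non-centrality λ = d/SE = 9/3.651 = 2.465. Power ≈ Φ(λ - z_{α/2}) = Φ(2.465 - 1.96) = Φ(0.505) = 0.693.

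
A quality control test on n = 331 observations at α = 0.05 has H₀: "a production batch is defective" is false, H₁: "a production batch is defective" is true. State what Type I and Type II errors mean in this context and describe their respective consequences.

Type I (false positive): concluding that a production batch is defective when it is not — scrapping a good batch — wasted material and cost for no reason. Type II (false negative): failing to conclude that a production batch is defective when it is — shipping a defective batch — faulty products reach customers. Which is costlier depends on domain priorities and is a judgement call rather than a statistical fact.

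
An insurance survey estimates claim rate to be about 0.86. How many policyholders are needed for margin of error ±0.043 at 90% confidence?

n = z²p(1-p)/E² = 1.645²×0.86×0.14/0.043² = 176.2 → n = 177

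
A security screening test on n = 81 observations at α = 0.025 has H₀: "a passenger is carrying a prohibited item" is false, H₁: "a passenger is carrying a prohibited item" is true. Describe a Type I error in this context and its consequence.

Type I error: rejecting H₀ when it is true — concluding that a passenger is carrying a prohibited item when in fact it is not. Consequence: detaining an innocent passenger — delay and inconvenience.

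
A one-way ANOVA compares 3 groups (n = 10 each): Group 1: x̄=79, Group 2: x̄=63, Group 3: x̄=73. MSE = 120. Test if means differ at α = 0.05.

Grand mean = 71.67. SS_between = 1306.67, MS_between = 653.33. F = 5.444, F_crit ≈ 3.354. Reject H₀.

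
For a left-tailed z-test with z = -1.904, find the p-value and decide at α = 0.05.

p = P(Z < -1.904) = Φ(-1.904) ≈ 0.0285. Since p < 0.05, reject H₀ (significant) at α = 0.05.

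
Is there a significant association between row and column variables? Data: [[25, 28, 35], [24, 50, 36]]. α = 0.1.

χ² = 3.843. df = 2, critical = 4.605. Fail to reject H₀. No evidence of dependence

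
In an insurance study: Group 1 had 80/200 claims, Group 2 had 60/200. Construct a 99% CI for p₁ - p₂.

p̂₁ = 0.4, p̂₂ = 0.3. Difference = 0.1. CI = (-0.022, 0.222)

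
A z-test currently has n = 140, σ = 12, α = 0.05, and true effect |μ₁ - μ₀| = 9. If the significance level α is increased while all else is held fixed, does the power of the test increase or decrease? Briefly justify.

Power increases: a larger α lowers the critical value, so more of the H₁ sampling distribution falls in the rejection region.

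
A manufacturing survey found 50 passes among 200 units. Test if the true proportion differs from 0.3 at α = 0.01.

p̂ = 0.25, p₀ = 0.3. z = (p̂ - p₀)/√(p₀(1-p₀)/n) = -1.543. Critical: ±2.576. Fail to reject H₀.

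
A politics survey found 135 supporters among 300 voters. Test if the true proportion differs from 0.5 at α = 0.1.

p̂ = 0.45, p₀ = 0.5. z = (p̂ - p₀)/√(p₀(1-p₀)/n) = -1.732. Critical: ±1.645. Reject H₀.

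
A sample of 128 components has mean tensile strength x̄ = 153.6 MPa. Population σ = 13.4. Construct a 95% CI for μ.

CI = x̄ ± z*(σ/√n) = 153.6 ± 1.96(13.4/√128) = 153.6 ± 2.32 = (151.28, 155.92)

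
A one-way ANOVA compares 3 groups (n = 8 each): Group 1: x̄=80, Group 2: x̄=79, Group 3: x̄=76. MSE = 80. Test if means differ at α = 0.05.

Grand mean = 78.33. SS_between = 69.33, MS_between = 34.67. F = 0.433, F_crit ≈ 3.467. Fail to reject H₀.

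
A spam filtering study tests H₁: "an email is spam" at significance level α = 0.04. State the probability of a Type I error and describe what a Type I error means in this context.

P(Type I error) = α = 0.04. A Type I error is rejecting H₀ when H₀ is actually true (false positive) — here, concluding that an email is spam when in fact this is not the case. Consequence: a legitimate email is sent to the spam folder and the user misses it.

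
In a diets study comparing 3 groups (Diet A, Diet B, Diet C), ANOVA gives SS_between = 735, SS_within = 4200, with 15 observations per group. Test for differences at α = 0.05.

df_between = 2, df_within = 42. F = MS_between/MS_within = 367.5/100.0 = 3.675. F_crit ≈ 3.22. Reject H₀. At least one mean differs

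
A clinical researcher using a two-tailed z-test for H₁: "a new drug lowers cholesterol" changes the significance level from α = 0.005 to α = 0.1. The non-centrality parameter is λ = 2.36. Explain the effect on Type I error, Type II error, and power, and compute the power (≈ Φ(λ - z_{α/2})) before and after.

Increasing α from 0.005 to 0.1:
• Type I error rate increases (α is the Type I rate by definition).
• Critical value moves from z_{α/2} = 2.807 to 1.645, so power = Φ(λ - z_{α/2}) goes from Φ(2.36 - 2.807) = 0.327 to Φ(2.36 - 1.645) = 0.763.
• Type II error rate β = 1 - power therefore decreases (0.673 → 0.237).
Appropriate when false negatives are costly — here, shelving an effective drug — patients miss out on a treatment that would have helped.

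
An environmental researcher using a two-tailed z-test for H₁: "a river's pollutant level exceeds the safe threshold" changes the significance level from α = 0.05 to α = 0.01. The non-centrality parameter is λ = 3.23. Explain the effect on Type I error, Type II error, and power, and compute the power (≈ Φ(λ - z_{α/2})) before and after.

Decreasing α from 0.05 to 0.01:
• Type I error rate decreases (α is the Type I rate by definition).
• Critical value moves from z_{α/2} = 1.96 to 2.576, so power = Φ(λ - z_{α/2}) goes from Φ(3.23 - 1.96) = 0.898 to Φ(3.23 - 2.576) = 0.743.
• Type II error rate β = 1 - power therefore increases (0.102 → 0.257).
Appropriate when false positives are costly — here, shutting down a compliant factory unnecessarily.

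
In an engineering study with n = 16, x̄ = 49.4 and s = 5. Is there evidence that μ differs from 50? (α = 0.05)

t = (x̄ - μ₀)/(s/√n) = (49.4 - 50)/(5/√16) = -0.48. df = 15, critical t = ±2.131. Fail to reject H₀.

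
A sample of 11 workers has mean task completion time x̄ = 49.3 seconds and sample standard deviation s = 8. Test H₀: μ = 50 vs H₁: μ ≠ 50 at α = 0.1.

t = (x̄ - μ₀)/(s/√n) = (49.3 - 50)/(8/√11) = -0.29. df = 10, critical t = ±1.812. Fail to reject H₀.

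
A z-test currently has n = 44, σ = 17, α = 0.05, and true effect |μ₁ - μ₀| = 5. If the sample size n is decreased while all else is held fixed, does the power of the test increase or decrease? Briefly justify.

Power decreases: a smaller n inflates the standard error σ/√n, pulling the sampling distribution under H₁ back toward the critical value.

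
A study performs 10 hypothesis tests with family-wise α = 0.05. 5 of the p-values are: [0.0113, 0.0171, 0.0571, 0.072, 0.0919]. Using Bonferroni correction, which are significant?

Bonferroni α = 0.05/10 = 0.005. None of the given p-values are significant.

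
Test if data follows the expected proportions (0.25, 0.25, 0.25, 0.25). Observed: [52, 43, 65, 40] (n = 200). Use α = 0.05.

Expected: [50.0, 50.0, 50.0, 50.0]. χ² = 7.56. df = 3, critical = 7.815. Fail to reject H₀.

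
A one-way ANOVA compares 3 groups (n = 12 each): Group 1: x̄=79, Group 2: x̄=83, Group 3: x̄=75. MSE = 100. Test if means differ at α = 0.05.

Grand mean = 79.0. SS_between = 384.0, MS_between = 192.0. F = 1.92, F_crit ≈ 3.285. Fail to reject H₀.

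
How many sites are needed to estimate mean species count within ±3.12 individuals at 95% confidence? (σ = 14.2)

n = (z*σ/E)² = (1.96×14.2/3.12)² = 79.6 → n = 80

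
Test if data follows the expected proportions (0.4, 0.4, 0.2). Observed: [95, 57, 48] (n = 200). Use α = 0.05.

Expected: [80.0, 80.0, 40.0]. χ² = 11.025. df = 2, critical = 5.991. Reject H₀.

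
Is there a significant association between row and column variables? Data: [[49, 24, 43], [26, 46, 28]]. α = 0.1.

χ² = 16.039. df = 2, critical = 4.605. Reject H₀. Variables are dependent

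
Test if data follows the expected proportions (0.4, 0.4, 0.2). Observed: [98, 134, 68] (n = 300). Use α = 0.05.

Expected: [120.0, 120.0, 60.0]. χ² = 6.733. df = 2, critical = 5.991. Reject H₀.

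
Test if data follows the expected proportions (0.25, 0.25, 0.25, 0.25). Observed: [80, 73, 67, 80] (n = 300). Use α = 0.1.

Expected: [75.0, 75.0, 75.0, 75.0]. χ² = 1.573. df = 3, critical = 6.251. Fail to reject H₀.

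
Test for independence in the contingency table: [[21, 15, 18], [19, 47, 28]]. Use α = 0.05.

χ² = 8.608. df = 2, critical = 5.991. Reject H₀. Variables are dependent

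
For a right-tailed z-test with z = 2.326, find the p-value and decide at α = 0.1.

p = P(Z > 2.326) = 1 - Φ(2.326) ≈ 0.01. Since p < 0.1, reject H₀ (significant) at α = 0.1.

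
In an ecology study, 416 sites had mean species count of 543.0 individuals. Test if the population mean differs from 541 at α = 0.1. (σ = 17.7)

z = (x̄ - μ₀)/(σ/√n) = (543.0 - 541)/(17.7/√416) = 2.305. Critical value: ±1.645. Since |2.305| > 1.645, Reject H₀.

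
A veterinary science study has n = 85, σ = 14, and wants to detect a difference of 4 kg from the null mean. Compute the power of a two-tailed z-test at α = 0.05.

SE = σ/√n = 14/√85 = 1.519. Non-centrality λ = d/SE = 4/1.519 = 2.634. Power ≈ Φ(λ - z_{α/2}) = Φ(2.634 - 1.96) = Φ(0.674) = 0.75.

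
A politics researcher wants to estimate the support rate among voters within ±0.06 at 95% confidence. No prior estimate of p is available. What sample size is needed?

Conservative approach: use p = 0.5 (maximizes p(1-p) = 0.25). n = z²(0.25)/E² = 1.96²×0.25/0.06² = 266.8 → n = 267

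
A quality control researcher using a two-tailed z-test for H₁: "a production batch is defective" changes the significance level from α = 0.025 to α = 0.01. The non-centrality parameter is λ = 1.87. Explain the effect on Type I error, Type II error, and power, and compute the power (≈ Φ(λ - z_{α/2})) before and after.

Decreasing α from 0.025 to 0.01:
• Type I error rate decreases (α is the Type I rate by definition).
• Critical value moves from z_{α/2} = 2.241 to 2.576, so power = Φ(λ - z_{α/2}) goes from Φ(1.87 - 2.241) = 0.355 to Φ(1.87 - 2.576) = 0.24.
• Type II error rate β = 1 - power therefore increases (0.645 → 0.76).
Appropriate when false positives are costly — here, scrapping a good batch — wasted material and cost for no reason.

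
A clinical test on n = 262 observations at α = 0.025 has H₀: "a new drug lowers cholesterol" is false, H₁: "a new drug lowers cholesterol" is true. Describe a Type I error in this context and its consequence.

Type I error: rejecting H₀ when it is true — concluding that a new drug lowers cholesterol when in fact it is not. Consequence: approving an ineffective drug — patients take a useless medication and may skip effective alternatives.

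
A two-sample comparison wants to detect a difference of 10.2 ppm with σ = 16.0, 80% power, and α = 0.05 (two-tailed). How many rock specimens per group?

n per group = 2(z_α/2 + z_β)²σ²/d² = 2×(1.96 + 0.84)²×16.0²/10.2² = 38.6 → n = 39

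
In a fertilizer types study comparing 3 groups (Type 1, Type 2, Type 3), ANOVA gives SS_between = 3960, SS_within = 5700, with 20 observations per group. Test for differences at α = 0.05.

df_between = 2, df_within = 57. F = MS_between/MS_within = 1980.0/100.0 = 19.8. F_crit ≈ 3.159. Reject H₀. At least one mean differs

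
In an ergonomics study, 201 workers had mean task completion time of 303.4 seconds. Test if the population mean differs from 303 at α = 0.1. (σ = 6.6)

z = (x̄ - μ₀)/(σ/√n) = (303.4 - 303)/(6.6/√201) = 0.859. Critical value: ±1.645. Since |0.859| ≤ 1.645, Fail to reject H₀.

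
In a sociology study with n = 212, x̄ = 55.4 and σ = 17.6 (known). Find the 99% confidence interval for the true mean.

CI = x̄ ± z*(σ/√n) = 55.4 ± 2.576(17.6/√212) = 55.4 ± 3.11 = (52.29, 58.51)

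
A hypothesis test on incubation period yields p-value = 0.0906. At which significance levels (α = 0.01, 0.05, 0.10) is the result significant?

p = 0.0906. Significant at: α = 0.1.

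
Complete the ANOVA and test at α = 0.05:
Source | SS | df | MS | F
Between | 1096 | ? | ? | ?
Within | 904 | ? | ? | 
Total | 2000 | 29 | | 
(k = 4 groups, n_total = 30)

df_between = 3, df_within = 26. MS_between = 365.33, MS_within = 34.77. F = 10.507, F_crit ≈ 2.975. Reject H₀.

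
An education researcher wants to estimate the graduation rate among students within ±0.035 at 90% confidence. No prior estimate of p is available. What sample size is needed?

Conservative approach: use p = 0.5 (maximizes p(1-p) = 0.25). n = z²(0.25)/E² = 1.645²×0.25/0.035² = 552.2 → n = 553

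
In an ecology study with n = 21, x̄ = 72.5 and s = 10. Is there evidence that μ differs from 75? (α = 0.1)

t = (x̄ - μ₀)/(s/√n) = (72.5 - 75)/(10/√21) = -1.146. df = 20, critical t = ±1.725. Fail to reject H₀.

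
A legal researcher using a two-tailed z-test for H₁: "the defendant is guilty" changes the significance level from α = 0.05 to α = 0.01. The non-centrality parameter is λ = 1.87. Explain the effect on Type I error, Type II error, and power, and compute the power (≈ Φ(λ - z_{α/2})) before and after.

Decreasing α from 0.05 to 0.01:
• Type I error rate decreases (α is the Type I rate by definition).
• Critical value moves from z_{α/2} = 1.96 to 2.576, so power = Φ(λ - z_{α/2}) goes from Φ(1.87 - 1.96) = 0.464 to Φ(1.87 - 2.576) = 0.24.
• Type II error rate β = 1 - power therefore increases (0.536 → 0.76).
Appropriate when false positives are costly — here, convicting an innocent person.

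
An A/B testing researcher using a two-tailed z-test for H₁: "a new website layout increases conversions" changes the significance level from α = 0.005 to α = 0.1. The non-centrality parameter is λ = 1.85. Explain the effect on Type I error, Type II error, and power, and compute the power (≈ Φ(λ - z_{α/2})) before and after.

Increasing α from 0.005 to 0.1:
• Type I error rate increases (α is the Type I rate by definition).
• Critical value moves from z_{α/2} = 2.807 to 1.645, so power = Φ(λ - z_{α/2}) goes from Φ(1.85 - 2.807) = 0.169 to Φ(1.85 - 1.645) = 0.581.
• Type II error rate β = 1 - power therefore decreases (0.831 → 0.419).
Appropriate when false negatives are costly — here, discarding a layout that would have improved conversions — lost revenue.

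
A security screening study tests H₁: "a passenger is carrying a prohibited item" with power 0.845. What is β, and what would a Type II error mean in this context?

β = 1 - power = 1 - 0.845 = 0.155. A Type II error is failing to reject H₀ when H₀ is false (false negative) — here, failing to conclude that a passenger is carrying a prohibited item when in fact it is true. Consequence: letting a prohibited item through — security breach.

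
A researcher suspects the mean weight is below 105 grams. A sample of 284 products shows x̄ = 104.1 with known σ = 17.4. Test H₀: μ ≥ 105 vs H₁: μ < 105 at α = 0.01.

z = -0.872. Critical value: -2.33. Fail to reject H₀.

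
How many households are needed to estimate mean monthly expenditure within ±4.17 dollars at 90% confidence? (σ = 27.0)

n = (z*σ/E)² = (1.645×27.0/4.17)² = 113.4 → n = 114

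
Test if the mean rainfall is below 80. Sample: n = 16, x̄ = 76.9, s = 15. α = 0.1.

t = (76.9 - 80)/(15/√16) = -0.827, df = 15. Critical t = -1.341. Fail to reject H₀.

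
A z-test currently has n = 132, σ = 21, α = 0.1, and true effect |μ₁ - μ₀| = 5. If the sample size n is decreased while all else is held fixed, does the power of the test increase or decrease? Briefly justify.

Power decreases: a smaller n inflates the standard error σ/√n, pulling the sampling distribution under H₁ back toward the critical value.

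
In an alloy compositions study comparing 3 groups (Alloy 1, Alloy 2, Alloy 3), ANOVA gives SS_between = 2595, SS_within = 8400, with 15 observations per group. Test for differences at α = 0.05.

df_between = 2, df_within = 42. F = MS_between/MS_within = 1297.5/200.0 = 6.487. F_crit ≈ 3.22. Reject H₀. At least one mean differs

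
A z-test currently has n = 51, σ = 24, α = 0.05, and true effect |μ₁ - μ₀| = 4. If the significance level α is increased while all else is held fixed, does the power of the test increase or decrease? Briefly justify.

Power increases: a larger α lowers the critical value, so more of the H₁ sampling distribution falls in the rejection region.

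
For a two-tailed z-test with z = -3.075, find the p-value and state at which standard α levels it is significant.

p = 2·P(Z > |-3.075|) = 2·(1 - Φ(3.075)) ≈ 0.0021. Significant at α = 0.1; Significant at α = 0.05; Significant at α = 0.01.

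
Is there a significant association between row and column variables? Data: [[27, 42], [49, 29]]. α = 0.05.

χ² = 8.229. df = 1, critical = 3.841. Reject H₀. Variables are dependent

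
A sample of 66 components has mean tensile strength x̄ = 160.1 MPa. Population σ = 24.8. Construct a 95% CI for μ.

CI = x̄ ± z*(σ/√n) = 160.1 ± 1.96(24.8/√66) = 160.1 ± 5.98 = (154.12, 166.08)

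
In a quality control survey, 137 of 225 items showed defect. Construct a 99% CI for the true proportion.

p̂ = 0.609. CI = p̂ ± z*√(p̂(1-p̂)/n) = (0.525, 0.693)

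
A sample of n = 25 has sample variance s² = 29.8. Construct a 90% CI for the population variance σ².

df = 24. χ²_{0.05} = 36.415, χ²_{0.95} = 13.848. CI for σ² = ((n-1)s²/χ²_{α/2}, (n-1)s²/χ²_{1-α/2}) = (24·29.8/36.415, 24·29.8/13.848) = (19.64, 51.65)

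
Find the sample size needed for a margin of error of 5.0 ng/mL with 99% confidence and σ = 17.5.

n = (z*σ/E)² = (2.576×17.5/5.0)² = 81.3 → n = 82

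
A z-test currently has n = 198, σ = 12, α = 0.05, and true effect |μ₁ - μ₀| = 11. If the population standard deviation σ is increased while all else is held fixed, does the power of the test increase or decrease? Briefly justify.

Power decreases: a larger σ inflates the standard error σ/√n, pulling the sampling distribution under H₁ back toward the critical value.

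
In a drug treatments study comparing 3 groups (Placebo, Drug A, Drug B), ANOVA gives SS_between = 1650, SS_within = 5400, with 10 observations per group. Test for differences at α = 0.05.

df_between = 2, df_within = 27. F = MS_between/MS_within = 825.0/200.0 = 4.125. F_crit ≈ 3.354. Reject H₀. At least one mean differs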